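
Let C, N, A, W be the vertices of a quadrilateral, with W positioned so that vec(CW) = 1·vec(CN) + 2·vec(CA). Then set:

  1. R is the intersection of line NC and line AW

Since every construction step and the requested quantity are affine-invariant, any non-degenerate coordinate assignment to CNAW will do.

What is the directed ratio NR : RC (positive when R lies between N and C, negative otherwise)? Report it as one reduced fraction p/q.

Set C = (0, 0), N = (1, 0), A = (0, 1), W = (1, 2); any affine frame gives the same invariant.
1. R is the intersection of line NC and line AW ⇒ R = (-1, 0)
R = N + t·(C−N) with t = 2, so NR:RC = t:(1−t) = 2:-1

NR:RC = -2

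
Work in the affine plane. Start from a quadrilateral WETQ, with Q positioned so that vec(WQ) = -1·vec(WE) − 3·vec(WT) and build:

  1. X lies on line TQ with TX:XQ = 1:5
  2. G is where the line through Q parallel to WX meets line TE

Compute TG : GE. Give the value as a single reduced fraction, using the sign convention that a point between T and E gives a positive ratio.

TG:GE = -6/7

Assign W = (0, 0), E = (1, 0), T = (0, 1), Q = (-1, -3) — the answer is frame-independent, so this choice is without loss of generality.
1. X lies on line TQ with TX:XQ = 1:5 ⇒ X = (-1/6, 1/3)
2. G is where the line through Q parallel to WX meets line TE ⇒ G = (-6, 7)
G = T + t·(E−T) with t = -6, so TG:GE = t:(1−t) = -6:7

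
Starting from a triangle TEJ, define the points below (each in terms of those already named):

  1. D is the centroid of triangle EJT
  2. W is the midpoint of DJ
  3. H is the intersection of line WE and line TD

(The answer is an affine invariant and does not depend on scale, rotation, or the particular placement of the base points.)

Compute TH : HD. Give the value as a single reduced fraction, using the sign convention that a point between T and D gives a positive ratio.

Set T = (0, 0), E = (1, 0), J = (0, 1); any affine frame gives the same invariant.
1. D is the centroid of triangle EJT ⇒ D = (1/3, 1/3)
2. W is the midpoint of DJ ⇒ W = (1/6, 2/3)
3. H is the intersection of line WE and line TD ⇒ H = (4/9, 4/9)
H = T + t·(D−T) with t = 4/3, so TH:HD = t:(1−t) = 4/3:-1/3

TH:HD = -4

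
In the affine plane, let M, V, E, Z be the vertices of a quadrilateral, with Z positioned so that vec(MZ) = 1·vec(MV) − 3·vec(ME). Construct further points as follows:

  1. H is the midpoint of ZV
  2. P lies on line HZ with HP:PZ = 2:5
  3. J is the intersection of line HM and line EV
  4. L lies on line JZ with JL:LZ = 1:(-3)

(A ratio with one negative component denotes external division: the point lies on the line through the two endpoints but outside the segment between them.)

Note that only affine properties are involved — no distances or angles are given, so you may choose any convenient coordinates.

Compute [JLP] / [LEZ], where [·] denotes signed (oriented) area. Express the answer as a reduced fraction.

[JLP]:[LEZ] = 5/28

Choose coordinates M = (0, 0), V = (1, 0), E = (0, 1), Z = (1, -3).
1. H is the midpoint of ZV ⇒ H = (1, -3/2)
2. P lies on line HZ with HP:PZ = 2:5 ⇒ P = (1, -27/14)
3. J is the intersection of line HM and line EV ⇒ J = (-2, 3)
4. L lies on line JZ with JL:LZ = 1:(-3) ⇒ L = (-7/2, 6)
2·[JLP] = -45/28, 2·[LEZ] = -9
[JLP]:[LEZ] = -45/28:-9 = 5/28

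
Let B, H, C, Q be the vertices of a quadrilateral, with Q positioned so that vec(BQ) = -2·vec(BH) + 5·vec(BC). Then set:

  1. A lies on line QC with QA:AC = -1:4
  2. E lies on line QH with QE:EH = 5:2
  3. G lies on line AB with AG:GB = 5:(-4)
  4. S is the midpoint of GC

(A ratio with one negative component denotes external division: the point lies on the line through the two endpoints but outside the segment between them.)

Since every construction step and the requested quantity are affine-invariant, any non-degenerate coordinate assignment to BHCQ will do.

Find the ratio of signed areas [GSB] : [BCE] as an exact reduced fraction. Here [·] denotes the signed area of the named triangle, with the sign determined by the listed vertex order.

[GSB]:[BCE] = -112/3

Choose coordinates B = (0, 0), H = (1, 0), C = (0, 1), Q = (-2, 5).
1. A lies on line QC with QA:AC = -1:4 ⇒ A = (-8/3, 19/3)
2. E lies on line QH with QE:EH = 5:2 ⇒ E = (1/7, 10/7)
3. G lies on line AB with AG:GB = 5:(-4) ⇒ G = (32/3, -76/3)
4. S is the midpoint of GC ⇒ S = (16/3, -73/6)
2·[GSB] = 16/3, 2·[BCE] = -1/7
[GSB]:[BCE] = 16/3:-1/7 = -112/3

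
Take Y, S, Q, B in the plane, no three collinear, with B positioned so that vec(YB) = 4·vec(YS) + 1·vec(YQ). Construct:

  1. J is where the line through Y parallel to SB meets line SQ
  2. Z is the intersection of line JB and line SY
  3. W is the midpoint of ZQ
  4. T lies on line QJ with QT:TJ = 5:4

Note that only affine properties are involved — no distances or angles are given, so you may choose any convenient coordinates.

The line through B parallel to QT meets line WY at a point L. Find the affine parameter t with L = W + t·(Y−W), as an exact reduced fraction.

t = -14

Choose coordinates Y = (0, 0), S = (1, 0), Q = (0, 1), B = (4, 1).
1. J is where the line through Y parallel to SB meets line SQ ⇒ J = (3/4, 1/4)
2. Z is the intersection of line JB and line SY ⇒ Z = (-1/3, 0)
3. W is the midpoint of ZQ ⇒ W = (-1/6, 1/2)
4. T lies on line QJ with QT:TJ = 5:4 ⇒ T = (5/12, 7/12)
through B parallel to QT: direction (5/12, -5/12); meets WY at L = (-5/2, 15/2)
L = W + t·(Y−W) with t = -14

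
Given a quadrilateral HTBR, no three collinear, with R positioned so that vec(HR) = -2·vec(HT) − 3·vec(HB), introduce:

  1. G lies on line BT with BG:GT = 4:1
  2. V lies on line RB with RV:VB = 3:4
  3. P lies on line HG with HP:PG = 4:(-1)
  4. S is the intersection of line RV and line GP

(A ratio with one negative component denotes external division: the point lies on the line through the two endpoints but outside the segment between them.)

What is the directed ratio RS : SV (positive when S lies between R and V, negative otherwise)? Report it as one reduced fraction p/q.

RS:SV = -5/2

Work in coordinates with H = (0, 0), T = (1, 0), B = (0, 1), R = (-2, -3).
1. G lies on line BT with BG:GT = 4:1 ⇒ G = (4/5, 1/5)
2. V lies on line RB with RV:VB = 3:4 ⇒ V = (-8/7, -9/7)
3. P lies on line HG with HP:PG = 4:(-1) ⇒ P = (16/15, 4/15)
4. S is the intersection of line RV and line GP ⇒ S = (-4/7, -1/7)
S = R + t·(V−R) with t = 5/3, so RS:SV = t:(1−t) = 5/3:-2/3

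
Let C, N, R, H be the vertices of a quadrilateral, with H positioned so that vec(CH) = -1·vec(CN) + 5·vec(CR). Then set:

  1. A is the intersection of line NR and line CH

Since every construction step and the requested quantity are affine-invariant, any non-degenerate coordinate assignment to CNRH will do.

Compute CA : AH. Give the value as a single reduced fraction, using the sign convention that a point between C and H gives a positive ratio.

CA:AH = 1/3

Set C = (0, 0), N = (1, 0), R = (0, 1), H = (-1, 5); any affine frame gives the same invariant.
1. A is the intersection of line NR and line CH ⇒ A = (-1/4, 5/4)
A = C + t·(H−C) with t = 1/4, so CA:AH = t:(1−t) = 1/4:3/4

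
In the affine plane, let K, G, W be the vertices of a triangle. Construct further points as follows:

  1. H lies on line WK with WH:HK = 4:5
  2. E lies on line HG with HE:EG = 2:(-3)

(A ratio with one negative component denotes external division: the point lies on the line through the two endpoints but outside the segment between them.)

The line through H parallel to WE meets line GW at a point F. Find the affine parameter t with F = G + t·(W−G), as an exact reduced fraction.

Assign K = (0, 0), G = (1, 0), W = (0, 1) — the answer is frame-independent, so this choice is without loss of generality.
1. H lies on line WK with WH:HK = 4:5 ⇒ H = (0, 5/9)
2. E lies on line HG with HE:EG = 2:(-3) ⇒ E = (-2, 5/3)
through H parallel to WE: direction (-2, 2/3); meets GW at F = (2/3, 1/3)
F = G + t·(W−G) with t = 1/3

t = 1/3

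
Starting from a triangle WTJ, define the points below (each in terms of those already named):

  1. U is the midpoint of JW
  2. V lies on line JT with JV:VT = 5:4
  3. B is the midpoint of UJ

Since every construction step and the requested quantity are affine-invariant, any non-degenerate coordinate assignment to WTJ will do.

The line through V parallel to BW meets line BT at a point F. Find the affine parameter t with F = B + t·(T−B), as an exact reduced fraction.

Choose coordinates W = (0, 0), T = (1, 0), J = (0, 1).
1. U is the midpoint of JW ⇒ U = (0, 1/2)
2. V lies on line JT with JV:VT = 5:4 ⇒ V = (5/9, 4/9)
3. B is the midpoint of UJ ⇒ B = (0, 3/4)
through V parallel to BW: direction (0, -3/4); meets BT at F = (5/9, 1/3)
F = B + t·(T−B) with t = 5/9

t = 5/9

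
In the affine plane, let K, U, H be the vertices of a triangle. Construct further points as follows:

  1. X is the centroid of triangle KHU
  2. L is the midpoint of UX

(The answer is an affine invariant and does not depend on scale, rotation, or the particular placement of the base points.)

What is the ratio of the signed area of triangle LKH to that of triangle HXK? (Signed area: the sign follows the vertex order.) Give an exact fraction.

[LKH]:[HXK] = 2

Work in coordinates with K = (0, 0), U = (1, 0), H = (0, 1).
1. X is the centroid of triangle KHU ⇒ X = (1/3, 1/3)
2. L is the midpoint of UX ⇒ L = (2/3, 1/6)
2·[LKH] = -2/3, 2·[HXK] = -1/3
[LKH]:[HXK] = -2/3:-1/3 = 2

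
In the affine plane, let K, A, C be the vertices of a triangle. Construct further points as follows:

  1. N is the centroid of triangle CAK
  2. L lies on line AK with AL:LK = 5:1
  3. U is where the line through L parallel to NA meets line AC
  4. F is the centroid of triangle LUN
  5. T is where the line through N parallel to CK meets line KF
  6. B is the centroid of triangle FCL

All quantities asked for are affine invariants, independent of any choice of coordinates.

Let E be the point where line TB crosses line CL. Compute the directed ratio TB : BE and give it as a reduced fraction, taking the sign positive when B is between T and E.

Set K = (0, 0), A = (1, 0), C = (0, 1); any affine frame gives the same invariant.
1. N is the centroid of triangle CAK ⇒ N = (1/3, 1/3)
2. L lies on line AK with AL:LK = 5:1 ⇒ L = (1/6, 0)
3. U is where the line through L parallel to NA meets line AC ⇒ U = (11/6, -5/6)
4. F is the centroid of triangle LUN ⇒ F = (7/9, -1/6)
5. T is where the line through N parallel to CK meets line KF ⇒ T = (1/3, -1/14)
6. B is the centroid of triangle FCL ⇒ B = (17/54, 5/18)
line TB meets CL at E = (73/180, -43/30)
B = T + t·(E−T) with t = -10/39, so TB:BE = -10/39:49/39

TB:BE = -10/49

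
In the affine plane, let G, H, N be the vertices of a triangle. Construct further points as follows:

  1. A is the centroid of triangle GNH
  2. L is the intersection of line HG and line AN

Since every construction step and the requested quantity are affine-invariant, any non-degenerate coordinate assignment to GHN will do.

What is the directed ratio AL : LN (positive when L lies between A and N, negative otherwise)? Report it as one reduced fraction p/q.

Work in coordinates with G = (0, 0), H = (1, 0), N = (0, 1).
1. A is the centroid of triangle GNH ⇒ A = (1/3, 1/3)
2. L is the intersection of line HG and line AN ⇒ L = (1/2, 0)
L = A + t·(N−A) with t = -1/2, so AL:LN = t:(1−t) = -1/2:3/2

AL:LN = -1/3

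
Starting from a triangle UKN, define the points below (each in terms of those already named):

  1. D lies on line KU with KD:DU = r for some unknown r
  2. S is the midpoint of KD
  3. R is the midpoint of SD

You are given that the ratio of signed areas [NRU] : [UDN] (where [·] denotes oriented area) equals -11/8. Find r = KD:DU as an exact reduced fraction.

r = 3/2

Assign U = (0, 0), K = (1, 0), N = (0, 1) — the answer is frame-independent, so this choice is without loss of generality.
1. With KD:DU = r, write λ = r/(r+1) so D = K + λ·(U−K); D is affine-linear in λ
2. S is the midpoint of KD ⇒ S is an affine combination of earlier points and hence also affine-linear in λ
3. R is the midpoint of SD ⇒ R is an affine combination of earlier points and hence also affine-linear in λ
Every point depending on D is an affine combination of D and λ-independent points, so each such coordinate is linear in λ; the λ² term in each signed area is a multiple of (U−K)×(U−K) = 0, so 2·[NRU] and 2·[UDN] are each linear in λ. Evaluating at λ=0 and λ=1:
  2·[NRU] = 3/4·λ − 1,   2·[UDN] = −λ + 1
So [NRU]:[UDN] = (3/4·λ − 1) / (−λ + 1). Setting this equal to -11/8:
  3/4·λ − 1 = -11/8·(−λ + 1)  ⇒  λ = 3/5
Then r = λ/(1−λ) = (3/5)/(2/5) = 3/2. Check: with r = 3/2, D = (2/5, 0) and [NRU]:[UDN] = -11/8 as required.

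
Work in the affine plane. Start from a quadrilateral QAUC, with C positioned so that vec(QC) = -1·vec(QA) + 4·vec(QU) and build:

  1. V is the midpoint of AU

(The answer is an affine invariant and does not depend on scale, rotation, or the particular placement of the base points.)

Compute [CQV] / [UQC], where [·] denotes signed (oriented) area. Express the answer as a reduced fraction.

[CQV]:[UQC] = -5/2

Set Q = (0, 0), A = (1, 0), U = (0, 1), C = (-1, 4); any affine frame gives the same invariant.
1. V is the midpoint of AU ⇒ V = (1/2, 1/2)
2·[CQV] = 5/2, 2·[UQC] = -1
[CQV]:[UQC] = 5/2:-1 = -5/2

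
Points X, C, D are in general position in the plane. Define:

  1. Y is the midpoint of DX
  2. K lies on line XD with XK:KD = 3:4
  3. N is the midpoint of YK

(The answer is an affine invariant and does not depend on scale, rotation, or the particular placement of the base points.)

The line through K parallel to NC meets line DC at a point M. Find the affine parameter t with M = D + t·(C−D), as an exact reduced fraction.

Work in coordinates with X = (0, 0), C = (1, 0), D = (0, 1).
1. Y is the midpoint of DX ⇒ Y = (0, 1/2)
2. K lies on line XD with XK:KD = 3:4 ⇒ K = (0, 3/7)
3. N is the midpoint of YK ⇒ N = (0, 13/28)
through K parallel to NC: direction (1, -13/28); meets DC at M = (16/15, -1/15)
M = D + t·(C−D) with t = 16/15

t = 16/15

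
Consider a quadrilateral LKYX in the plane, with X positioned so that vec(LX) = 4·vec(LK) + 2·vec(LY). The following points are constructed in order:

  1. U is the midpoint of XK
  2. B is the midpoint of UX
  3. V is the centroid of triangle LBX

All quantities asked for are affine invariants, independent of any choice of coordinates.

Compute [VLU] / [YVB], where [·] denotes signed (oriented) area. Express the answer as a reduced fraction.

Work in coordinates with L = (0, 0), K = (1, 0), Y = (0, 1), X = (4, 2).
1. U is the midpoint of XK ⇒ U = (5/2, 1)
2. B is the midpoint of UX ⇒ B = (13/4, 3/2)
3. V is the centroid of triangle LBX ⇒ V = (29/12, 7/6)
2·[VLU] = 1/2, 2·[YVB] = 2/3
[VLU]:[YVB] = 1/2:2/3 = 3/4

[VLU]:[YVB] = 3/4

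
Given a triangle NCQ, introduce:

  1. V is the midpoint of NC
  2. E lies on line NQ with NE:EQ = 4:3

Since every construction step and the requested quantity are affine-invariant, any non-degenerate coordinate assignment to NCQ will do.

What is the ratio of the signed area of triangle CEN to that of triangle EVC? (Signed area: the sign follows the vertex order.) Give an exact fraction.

[CEN]:[EVC] = 2

Assign N = (0, 0), C = (1, 0), Q = (0, 1) — the answer is frame-independent, so this choice is without loss of generality.
1. V is the midpoint of NC ⇒ V = (1/2, 0)
2. E lies on line NQ with NE:EQ = 4:3 ⇒ E = (0, 4/7)
2·[CEN] = 4/7, 2·[EVC] = 2/7
[CEN]:[EVC] = 4/7:2/7 = 2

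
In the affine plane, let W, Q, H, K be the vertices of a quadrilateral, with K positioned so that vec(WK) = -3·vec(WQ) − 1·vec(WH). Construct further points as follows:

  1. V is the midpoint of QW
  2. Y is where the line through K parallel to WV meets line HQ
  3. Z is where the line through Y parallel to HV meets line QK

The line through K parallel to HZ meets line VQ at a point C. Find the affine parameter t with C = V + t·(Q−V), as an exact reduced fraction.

Set W = (0, 0), Q = (1, 0), H = (0, 1), K = (-3, -1); any affine frame gives the same invariant.
1. V is the midpoint of QW ⇒ V = (1/2, 0)
2. Y is where the line through K parallel to WV meets line HQ ⇒ Y = (2, -1)
3. Z is where the line through Y parallel to HV meets line QK ⇒ Z = (13/9, 1/9)
through K parallel to HZ: direction (13/9, -8/9); meets VQ at C = (-37/8, 0)
C = V + t·(Q−V) with t = -41/4

t = -41/4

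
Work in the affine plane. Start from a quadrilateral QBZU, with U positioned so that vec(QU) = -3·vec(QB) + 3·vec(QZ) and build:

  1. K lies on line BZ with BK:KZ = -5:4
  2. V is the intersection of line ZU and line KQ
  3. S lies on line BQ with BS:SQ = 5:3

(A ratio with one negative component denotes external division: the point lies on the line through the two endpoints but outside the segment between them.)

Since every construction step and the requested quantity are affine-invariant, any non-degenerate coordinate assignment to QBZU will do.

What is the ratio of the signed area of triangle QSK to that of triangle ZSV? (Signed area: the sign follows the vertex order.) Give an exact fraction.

[QSK]:[ZSV] = -35/24

Set Q = (0, 0), B = (1, 0), Z = (0, 1), U = (-3, 3); any affine frame gives the same invariant.
1. K lies on line BZ with BK:KZ = -5:4 ⇒ K = (-4, 5)
2. V is the intersection of line ZU and line KQ ⇒ V = (-12/7, 15/7)
3. S lies on line BQ with BS:SQ = 5:3 ⇒ S = (3/8, 0)
2·[QSK] = 15/8, 2·[ZSV] = -9/7
[QSK]:[ZSV] = 15/8:-9/7 = -35/24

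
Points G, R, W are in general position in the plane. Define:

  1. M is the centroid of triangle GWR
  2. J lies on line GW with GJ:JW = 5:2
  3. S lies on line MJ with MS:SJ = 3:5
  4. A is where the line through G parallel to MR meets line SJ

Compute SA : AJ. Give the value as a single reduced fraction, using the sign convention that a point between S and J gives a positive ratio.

SA:AJ = -13/16

Set G = (0, 0), R = (1, 0), W = (0, 1); any affine frame gives the same invariant.
1. M is the centroid of triangle GWR ⇒ M = (1/3, 1/3)
2. J lies on line GW with GJ:JW = 5:2 ⇒ J = (0, 5/7)
3. S lies on line MJ with MS:SJ = 3:5 ⇒ S = (5/24, 10/21)
4. A is where the line through G parallel to MR meets line SJ ⇒ A = (10/9, -5/9)
A = S + t·(J−S) with t = -13/3, so SA:AJ = t:(1−t) = -13/3:16/3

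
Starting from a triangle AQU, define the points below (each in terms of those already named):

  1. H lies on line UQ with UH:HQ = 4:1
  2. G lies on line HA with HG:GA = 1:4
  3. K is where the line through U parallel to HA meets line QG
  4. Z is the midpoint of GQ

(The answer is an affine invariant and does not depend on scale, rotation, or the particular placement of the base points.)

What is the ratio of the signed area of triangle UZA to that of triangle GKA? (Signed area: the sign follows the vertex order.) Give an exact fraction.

[UZA]:[GKA] = -41/32

Assign A = (0, 0), Q = (1, 0), U = (0, 1) — the answer is frame-independent, so this choice is without loss of generality.
1. H lies on line UQ with UH:HQ = 4:1 ⇒ H = (4/5, 1/5)
2. G lies on line HA with HG:GA = 1:4 ⇒ G = (16/25, 4/25)
3. K is where the line through U parallel to HA meets line QG ⇒ K = (-4/5, 4/5)
4. Z is the midpoint of GQ ⇒ Z = (41/50, 2/25)
2·[UZA] = -41/50, 2·[GKA] = 16/25
[UZA]:[GKA] = -41/50:16/25 = -41/32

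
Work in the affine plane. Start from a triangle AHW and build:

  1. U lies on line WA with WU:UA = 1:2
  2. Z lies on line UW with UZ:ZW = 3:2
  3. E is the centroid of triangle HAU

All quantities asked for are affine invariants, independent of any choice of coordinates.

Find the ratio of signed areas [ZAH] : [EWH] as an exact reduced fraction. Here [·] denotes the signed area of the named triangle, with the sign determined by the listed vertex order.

[ZAH]:[EWH] = -39/20

Set A = (0, 0), H = (1, 0), W = (0, 1); any affine frame gives the same invariant.
1. U lies on line WA with WU:UA = 1:2 ⇒ U = (0, 2/3)
2. Z lies on line UW with UZ:ZW = 3:2 ⇒ Z = (0, 13/15)
3. E is the centroid of triangle HAU ⇒ E = (1/3, 2/9)
2·[ZAH] = 13/15, 2·[EWH] = -4/9
[ZAH]:[EWH] = 13/15:-4/9 = -39/20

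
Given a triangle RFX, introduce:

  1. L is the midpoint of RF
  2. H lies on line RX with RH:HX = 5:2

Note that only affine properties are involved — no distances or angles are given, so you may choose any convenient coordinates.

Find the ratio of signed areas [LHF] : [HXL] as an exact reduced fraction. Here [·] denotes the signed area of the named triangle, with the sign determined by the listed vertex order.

Assign R = (0, 0), F = (1, 0), X = (0, 1) — the answer is frame-independent, so this choice is without loss of generality.
1. L is the midpoint of RF ⇒ L = (1/2, 0)
2. H lies on line RX with RH:HX = 5:2 ⇒ H = (0, 5/7)
2·[LHF] = -5/14, 2·[HXL] = -1/7
[LHF]:[HXL] = -5/14:-1/7 = 5/2

[LHF]:[HXL] = 5/2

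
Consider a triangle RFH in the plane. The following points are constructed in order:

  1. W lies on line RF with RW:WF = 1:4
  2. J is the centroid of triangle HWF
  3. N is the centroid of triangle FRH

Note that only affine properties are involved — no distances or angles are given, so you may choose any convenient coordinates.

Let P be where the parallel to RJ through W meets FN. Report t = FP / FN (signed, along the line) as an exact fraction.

t = 3/4

Assign R = (0, 0), F = (1, 0), H = (0, 1) — the answer is frame-independent, so this choice is without loss of generality.
1. W lies on line RF with RW:WF = 1:4 ⇒ W = (1/5, 0)
2. J is the centroid of triangle HWF ⇒ J = (2/5, 1/3)
3. N is the centroid of triangle FRH ⇒ N = (1/3, 1/3)
through W parallel to RJ: direction (2/5, 1/3); meets FN at P = (1/2, 1/4)
P = F + t·(N−F) with t = 3/4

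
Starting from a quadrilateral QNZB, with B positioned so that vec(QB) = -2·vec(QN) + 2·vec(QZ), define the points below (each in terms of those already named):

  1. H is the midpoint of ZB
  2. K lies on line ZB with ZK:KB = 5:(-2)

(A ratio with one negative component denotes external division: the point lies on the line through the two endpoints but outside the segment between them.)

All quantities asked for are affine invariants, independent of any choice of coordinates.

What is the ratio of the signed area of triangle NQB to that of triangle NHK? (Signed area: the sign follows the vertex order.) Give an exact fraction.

[NQB]:[NHK] = -12/7

Choose coordinates Q = (0, 0), N = (1, 0), Z = (0, 1), B = (-2, 2).
1. H is the midpoint of ZB ⇒ H = (-1, 3/2)
2. K lies on line ZB with ZK:KB = 5:(-2) ⇒ K = (-10/3, 8/3)
2·[NQB] = -2, 2·[NHK] = 7/6
[NQB]:[NHK] = -2:7/6 = -12/7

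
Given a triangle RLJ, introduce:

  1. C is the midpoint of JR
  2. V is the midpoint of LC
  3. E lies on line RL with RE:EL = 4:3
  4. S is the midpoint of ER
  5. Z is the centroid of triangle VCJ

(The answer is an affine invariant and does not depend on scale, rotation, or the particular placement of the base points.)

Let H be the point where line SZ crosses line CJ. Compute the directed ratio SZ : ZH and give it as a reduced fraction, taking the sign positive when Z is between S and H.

Work in coordinates with R = (0, 0), L = (1, 0), J = (0, 1).
1. C is the midpoint of JR ⇒ C = (0, 1/2)
2. V is the midpoint of LC ⇒ V = (1/2, 1/4)
3. E lies on line RL with RE:EL = 4:3 ⇒ E = (4/7, 0)
4. S is the midpoint of ER ⇒ S = (2/7, 0)
5. Z is the centroid of triangle VCJ ⇒ Z = (1/6, 7/12)
line SZ meets CJ at H = (0, 7/5)
Z = S + t·(H−S) with t = 5/12, so SZ:ZH = 5/12:7/12

SZ:ZH = 5/7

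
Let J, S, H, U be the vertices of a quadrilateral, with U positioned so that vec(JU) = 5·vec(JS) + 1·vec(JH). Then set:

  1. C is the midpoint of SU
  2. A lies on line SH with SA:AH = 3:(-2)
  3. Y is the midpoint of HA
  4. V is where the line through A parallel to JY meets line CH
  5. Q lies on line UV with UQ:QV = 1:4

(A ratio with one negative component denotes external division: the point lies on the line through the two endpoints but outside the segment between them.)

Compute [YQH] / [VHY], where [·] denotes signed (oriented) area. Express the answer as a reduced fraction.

Assign J = (0, 0), S = (1, 0), H = (0, 1), U = (5, 1) — the answer is frame-independent, so this choice is without loss of generality.
1. C is the midpoint of SU ⇒ C = (3, 1/2)
2. A lies on line SH with SA:AH = 3:(-2) ⇒ A = (-2, 3)
3. Y is the midpoint of HA ⇒ Y = (-1, 2)
4. V is where the line through A parallel to JY meets line CH ⇒ V = (-12/11, 13/11)
5. Q lies on line UV with UQ:QV = 1:4 ⇒ Q = (208/55, 57/55)
2·[YQH] = -42/11, 2·[VHY] = 10/11
[YQH]:[VHY] = -42/11:10/11 = -21/5

[YQH]:[VHY] = -21/5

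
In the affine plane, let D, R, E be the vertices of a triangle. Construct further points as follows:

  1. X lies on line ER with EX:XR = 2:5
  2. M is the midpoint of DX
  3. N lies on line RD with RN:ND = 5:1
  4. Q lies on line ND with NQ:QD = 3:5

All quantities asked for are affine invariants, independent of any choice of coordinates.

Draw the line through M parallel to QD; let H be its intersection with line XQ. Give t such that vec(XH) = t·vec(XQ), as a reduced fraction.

t = 1/2

Work in coordinates with D = (0, 0), R = (1, 0), E = (0, 1).
1. X lies on line ER with EX:XR = 2:5 ⇒ X = (2/7, 5/7)
2. M is the midpoint of DX ⇒ M = (1/7, 5/14)
3. N lies on line RD with RN:ND = 5:1 ⇒ N = (1/6, 0)
4. Q lies on line ND with NQ:QD = 3:5 ⇒ Q = (5/48, 0)
through M parallel to QD: direction (-5/48, 0); meets XQ at H = (131/672, 5/14)
H = X + t·(Q−X) with t = 1/2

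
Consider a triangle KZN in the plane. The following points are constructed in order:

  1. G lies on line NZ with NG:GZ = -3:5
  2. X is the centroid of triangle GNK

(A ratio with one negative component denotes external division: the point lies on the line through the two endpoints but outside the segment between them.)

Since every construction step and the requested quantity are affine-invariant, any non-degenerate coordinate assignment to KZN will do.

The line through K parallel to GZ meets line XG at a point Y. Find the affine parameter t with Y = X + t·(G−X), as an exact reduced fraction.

Set K = (0, 0), Z = (1, 0), N = (0, 1); any affine frame gives the same invariant.
1. G lies on line NZ with NG:GZ = -3:5 ⇒ G = (-3/2, 5/2)
2. X is the centroid of triangle GNK ⇒ X = (-1/2, 7/6)
through K parallel to GZ: direction (5/2, -5/2); meets XG at Y = (3/2, -3/2)
Y = X + t·(G−X) with t = -2

t = -2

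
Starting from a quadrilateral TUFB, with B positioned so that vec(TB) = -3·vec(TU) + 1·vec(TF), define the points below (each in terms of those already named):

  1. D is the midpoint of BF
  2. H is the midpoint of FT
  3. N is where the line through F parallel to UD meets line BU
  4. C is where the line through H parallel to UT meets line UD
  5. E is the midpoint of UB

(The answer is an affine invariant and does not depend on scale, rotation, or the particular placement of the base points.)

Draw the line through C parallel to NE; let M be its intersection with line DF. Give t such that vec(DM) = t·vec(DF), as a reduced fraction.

Assign T = (0, 0), U = (1, 0), F = (0, 1), B = (-3, 1) — the answer is frame-independent, so this choice is without loss of generality.
1. D is the midpoint of BF ⇒ D = (-3/2, 1)
2. H is the midpoint of FT ⇒ H = (0, 1/2)
3. N is where the line through F parallel to UD meets line BU ⇒ N = (5, -1)
4. C is where the line through H parallel to UT meets line UD ⇒ C = (-1/4, 1/2)
5. E is the midpoint of UB ⇒ E = (-1, 1/2)
through C parallel to NE: direction (-6, 3/2); meets DF at M = (-9/4, 1)
M = D + t·(F−D) with t = -1/2

t = -1/2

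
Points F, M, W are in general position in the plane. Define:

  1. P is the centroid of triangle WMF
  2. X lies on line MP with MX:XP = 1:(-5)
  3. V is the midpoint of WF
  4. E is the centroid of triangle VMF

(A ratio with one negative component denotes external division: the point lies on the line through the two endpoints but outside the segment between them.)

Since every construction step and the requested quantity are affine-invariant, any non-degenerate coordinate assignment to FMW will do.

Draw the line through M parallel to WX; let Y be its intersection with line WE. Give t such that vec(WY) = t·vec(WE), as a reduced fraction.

Assign F = (0, 0), M = (1, 0), W = (0, 1) — the answer is frame-independent, so this choice is without loss of generality.
1. P is the centroid of triangle WMF ⇒ P = (1/3, 1/3)
2. X lies on line MP with MX:XP = 1:(-5) ⇒ X = (7/6, -1/12)
3. V is the midpoint of WF ⇒ V = (0, 1/2)
4. E is the centroid of triangle VMF ⇒ E = (1/3, 1/6)
through M parallel to WX: direction (7/6, -13/12); meets WE at Y = (1/22, 39/44)
Y = W + t·(E−W) with t = 3/22

t = 3/22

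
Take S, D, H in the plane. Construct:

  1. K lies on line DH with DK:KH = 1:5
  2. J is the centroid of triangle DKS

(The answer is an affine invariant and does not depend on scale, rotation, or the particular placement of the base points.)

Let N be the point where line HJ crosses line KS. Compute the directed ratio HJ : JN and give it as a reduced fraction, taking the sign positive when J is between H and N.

Assign S = (0, 0), D = (1, 0), H = (0, 1) — the answer is frame-independent, so this choice is without loss of generality.
1. K lies on line DH with DK:KH = 1:5 ⇒ K = (5/6, 1/6)
2. J is the centroid of triangle DKS ⇒ J = (11/18, 1/18)
line HJ meets KS at N = (55/96, 11/96)
J = H + t·(N−H) with t = 16/15, so HJ:JN = 16/15:-1/15

HJ:JN = -16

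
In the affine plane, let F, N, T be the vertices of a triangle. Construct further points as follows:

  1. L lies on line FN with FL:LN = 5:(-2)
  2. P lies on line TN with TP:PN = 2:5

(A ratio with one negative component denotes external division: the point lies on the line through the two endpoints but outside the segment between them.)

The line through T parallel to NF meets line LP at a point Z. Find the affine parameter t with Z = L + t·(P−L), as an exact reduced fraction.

t = 7/5

Set F = (0, 0), N = (1, 0), T = (0, 1); any affine frame gives the same invariant.
1. L lies on line FN with FL:LN = 5:(-2) ⇒ L = (5/3, 0)
2. P lies on line TN with TP:PN = 2:5 ⇒ P = (2/7, 5/7)
through T parallel to NF: direction (-1, 0); meets LP at Z = (-4/15, 1)
Z = L + t·(P−L) with t = 7/5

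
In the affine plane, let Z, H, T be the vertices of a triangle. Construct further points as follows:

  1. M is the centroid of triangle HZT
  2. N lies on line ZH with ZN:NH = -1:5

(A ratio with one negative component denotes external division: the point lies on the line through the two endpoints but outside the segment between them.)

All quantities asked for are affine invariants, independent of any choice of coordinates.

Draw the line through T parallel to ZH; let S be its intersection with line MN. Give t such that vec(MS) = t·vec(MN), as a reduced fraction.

t = -2

Assign Z = (0, 0), H = (1, 0), T = (0, 1) — the answer is frame-independent, so this choice is without loss of generality.
1. M is the centroid of triangle HZT ⇒ M = (1/3, 1/3)
2. N lies on line ZH with ZN:NH = -1:5 ⇒ N = (-1/4, 0)
through T parallel to ZH: direction (1, 0); meets MN at S = (3/2, 1)
S = M + t·(N−M) with t = -2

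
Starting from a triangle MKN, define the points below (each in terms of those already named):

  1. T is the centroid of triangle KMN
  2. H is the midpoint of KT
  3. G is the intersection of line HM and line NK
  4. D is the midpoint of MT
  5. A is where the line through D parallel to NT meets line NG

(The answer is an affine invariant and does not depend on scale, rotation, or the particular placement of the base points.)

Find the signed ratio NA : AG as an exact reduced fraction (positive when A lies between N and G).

Work in coordinates with M = (0, 0), K = (1, 0), N = (0, 1).
1. T is the centroid of triangle KMN ⇒ T = (1/3, 1/3)
2. H is the midpoint of KT ⇒ H = (2/3, 1/6)
3. G is the intersection of line HM and line NK ⇒ G = (4/5, 1/5)
4. D is the midpoint of MT ⇒ D = (1/6, 1/6)
5. A is where the line through D parallel to NT meets line NG ⇒ A = (-1/2, 3/2)
A = N + t·(G−N) with t = -5/8, so NA:AG = t:(1−t) = -5/8:13/8

NA:AG = -5/13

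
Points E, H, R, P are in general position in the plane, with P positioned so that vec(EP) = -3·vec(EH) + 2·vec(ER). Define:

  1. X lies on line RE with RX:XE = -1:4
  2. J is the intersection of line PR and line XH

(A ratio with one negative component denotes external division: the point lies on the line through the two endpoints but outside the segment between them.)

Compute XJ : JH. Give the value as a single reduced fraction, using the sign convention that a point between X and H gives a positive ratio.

XJ:JH = 1/2

Assign E = (0, 0), H = (1, 0), R = (0, 1), P = (-3, 2) — the answer is frame-independent, so this choice is without loss of generality.
1. X lies on line RE with RX:XE = -1:4 ⇒ X = (0, 4/3)
2. J is the intersection of line PR and line XH ⇒ J = (1/3, 8/9)
J = X + t·(H−X) with t = 1/3, so XJ:JH = t:(1−t) = 1/3:2/3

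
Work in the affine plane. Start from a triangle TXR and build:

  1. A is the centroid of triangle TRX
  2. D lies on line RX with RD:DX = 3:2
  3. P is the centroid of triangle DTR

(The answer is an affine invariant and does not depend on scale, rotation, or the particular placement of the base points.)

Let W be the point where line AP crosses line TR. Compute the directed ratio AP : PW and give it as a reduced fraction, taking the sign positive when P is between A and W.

Assign T = (0, 0), X = (1, 0), R = (0, 1) — the answer is frame-independent, so this choice is without loss of generality.
1. A is the centroid of triangle TRX ⇒ A = (1/3, 1/3)
2. D lies on line RX with RD:DX = 3:2 ⇒ D = (3/5, 2/5)
3. P is the centroid of triangle DTR ⇒ P = (1/5, 7/15)
line AP meets TR at W = (0, 2/3)
P = A + t·(W−A) with t = 2/5, so AP:PW = 2/5:3/5

AP:PW = 2/3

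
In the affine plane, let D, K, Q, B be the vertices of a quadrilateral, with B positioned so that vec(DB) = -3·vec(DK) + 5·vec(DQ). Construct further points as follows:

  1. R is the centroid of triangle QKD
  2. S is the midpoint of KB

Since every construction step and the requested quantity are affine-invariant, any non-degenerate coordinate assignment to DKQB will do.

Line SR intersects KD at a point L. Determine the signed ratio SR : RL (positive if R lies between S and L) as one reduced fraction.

Work in coordinates with D = (0, 0), K = (1, 0), Q = (0, 1), B = (-3, 5).
1. R is the centroid of triangle QKD ⇒ R = (1/3, 1/3)
2. S is the midpoint of KB ⇒ S = (-1, 5/2)
line SR meets KD at L = (7/13, 0)
R = S + t·(L−S) with t = 13/15, so SR:RL = 13/15:2/15

SR:RL = 13/2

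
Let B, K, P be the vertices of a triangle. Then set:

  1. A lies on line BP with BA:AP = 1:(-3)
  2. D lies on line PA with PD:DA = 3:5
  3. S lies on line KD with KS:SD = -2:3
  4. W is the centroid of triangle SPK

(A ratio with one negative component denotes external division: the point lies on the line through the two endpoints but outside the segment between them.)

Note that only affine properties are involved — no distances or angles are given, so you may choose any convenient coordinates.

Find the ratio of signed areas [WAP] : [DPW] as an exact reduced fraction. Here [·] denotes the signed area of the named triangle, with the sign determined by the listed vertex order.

[WAP]:[DPW] = 8/3

Assign B = (0, 0), K = (1, 0), P = (0, 1) — the answer is frame-independent, so this choice is without loss of generality.
1. A lies on line BP with BA:AP = 1:(-3) ⇒ A = (0, -1/2)
2. D lies on line PA with PD:DA = 3:5 ⇒ D = (0, 7/16)
3. S lies on line KD with KS:SD = -2:3 ⇒ S = (3, -7/8)
4. W is the centroid of triangle SPK ⇒ W = (4/3, 1/24)
2·[WAP] = -2, 2·[DPW] = -3/4
[WAP]:[DPW] = -2:-3/4 = 8/3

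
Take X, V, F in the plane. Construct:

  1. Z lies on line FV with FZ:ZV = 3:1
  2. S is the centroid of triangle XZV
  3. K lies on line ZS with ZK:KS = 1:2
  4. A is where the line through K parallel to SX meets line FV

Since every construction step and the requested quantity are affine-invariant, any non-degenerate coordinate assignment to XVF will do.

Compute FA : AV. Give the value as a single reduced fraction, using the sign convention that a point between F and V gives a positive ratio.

FA:AV = 19/5

Assign X = (0, 0), V = (1, 0), F = (0, 1) — the answer is frame-independent, so this choice is without loss of generality.
1. Z lies on line FV with FZ:ZV = 3:1 ⇒ Z = (3/4, 1/4)
2. S is the centroid of triangle XZV ⇒ S = (7/12, 1/12)
3. K lies on line ZS with ZK:KS = 1:2 ⇒ K = (25/36, 7/36)
4. A is where the line through K parallel to SX meets line FV ⇒ A = (19/24, 5/24)
A = F + t·(V−F) with t = 19/24, so FA:AV = t:(1−t) = 19/24:5/24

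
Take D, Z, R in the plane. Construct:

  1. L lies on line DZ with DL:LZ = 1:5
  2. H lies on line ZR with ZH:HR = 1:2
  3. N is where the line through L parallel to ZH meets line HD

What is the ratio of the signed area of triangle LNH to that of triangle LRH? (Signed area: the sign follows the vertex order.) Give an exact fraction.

[LNH]:[LRH] = 1/12

Choose coordinates D = (0, 0), Z = (1, 0), R = (0, 1).
1. L lies on line DZ with DL:LZ = 1:5 ⇒ L = (1/6, 0)
2. H lies on line ZR with ZH:HR = 1:2 ⇒ H = (2/3, 1/3)
3. N is where the line through L parallel to ZH meets line HD ⇒ N = (1/9, 1/18)
2·[LNH] = -5/108, 2·[LRH] = -5/9
[LNH]:[LRH] = -5/108:-5/9 = 1/12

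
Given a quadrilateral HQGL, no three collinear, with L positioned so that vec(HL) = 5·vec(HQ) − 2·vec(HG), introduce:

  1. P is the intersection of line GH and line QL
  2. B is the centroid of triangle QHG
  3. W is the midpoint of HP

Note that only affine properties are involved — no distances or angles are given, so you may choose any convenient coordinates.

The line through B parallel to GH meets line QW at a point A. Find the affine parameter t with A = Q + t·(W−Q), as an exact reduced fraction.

Assign H = (0, 0), Q = (1, 0), G = (0, 1), L = (5, -2) — the answer is frame-independent, so this choice is without loss of generality.
1. P is the intersection of line GH and line QL ⇒ P = (0, 1/2)
2. B is the centroid of triangle QHG ⇒ B = (1/3, 1/3)
3. W is the midpoint of HP ⇒ W = (0, 1/4)
through B parallel to GH: direction (0, -1); meets QW at A = (1/3, 1/6)
A = Q + t·(W−Q) with t = 2/3

t = 2/3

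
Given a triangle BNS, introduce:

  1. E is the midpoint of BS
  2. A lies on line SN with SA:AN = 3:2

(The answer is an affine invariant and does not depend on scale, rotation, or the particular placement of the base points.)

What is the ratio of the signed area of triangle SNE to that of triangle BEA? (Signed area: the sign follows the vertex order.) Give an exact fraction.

Set B = (0, 0), N = (1, 0), S = (0, 1); any affine frame gives the same invariant.
1. E is the midpoint of BS ⇒ E = (0, 1/2)
2. A lies on line SN with SA:AN = 3:2 ⇒ A = (3/5, 2/5)
2·[SNE] = -1/2, 2·[BEA] = -3/10
[SNE]:[BEA] = -1/2:-3/10 = 5/3

[SNE]:[BEA] = 5/3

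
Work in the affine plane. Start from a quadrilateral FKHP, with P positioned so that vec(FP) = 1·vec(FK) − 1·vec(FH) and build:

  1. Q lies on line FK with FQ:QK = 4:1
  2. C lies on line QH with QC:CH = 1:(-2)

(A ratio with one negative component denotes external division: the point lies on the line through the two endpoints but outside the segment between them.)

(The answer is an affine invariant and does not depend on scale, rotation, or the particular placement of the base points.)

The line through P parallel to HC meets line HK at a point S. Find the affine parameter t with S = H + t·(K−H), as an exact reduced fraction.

Assign F = (0, 0), K = (1, 0), H = (0, 1), P = (1, -1) — the answer is frame-independent, so this choice is without loss of generality.
1. Q lies on line FK with FQ:QK = 4:1 ⇒ Q = (4/5, 0)
2. C lies on line QH with QC:CH = 1:(-2) ⇒ C = (8/5, -1)
through P parallel to HC: direction (8/5, -2); meets HK at S = (-3, 4)
S = H + t·(K−H) with t = -3

t = -3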